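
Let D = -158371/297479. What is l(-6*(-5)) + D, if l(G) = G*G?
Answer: 267572729/297479 ≈ 899.47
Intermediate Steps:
D = -158371/297479 (D = -158371*1/297479 = -158371/297479 ≈ -0.53238)
l(G) = G²
l(-6*(-5)) + D = (-6*(-5))² - 158371/297479 = 30² - 158371/297479 = 900 - 158371/297479 = 267572729/297479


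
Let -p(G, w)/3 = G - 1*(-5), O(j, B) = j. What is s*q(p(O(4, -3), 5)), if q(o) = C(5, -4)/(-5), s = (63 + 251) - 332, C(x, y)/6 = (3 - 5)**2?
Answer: 432/5 ≈ 86.400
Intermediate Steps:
C(x, y) = 24 (C(x, y) = 6*(3 - 5)**2 = 6*(-2)**2 = 6*4 = 24)
p(G, w) = -15 - 3*G (p(G, w) = -3*(G - 1*(-5)) = -3*(G + 5) = -3*(5 + G) = -15 - 3*G)
s = -18 (s = 314 - 332 = -18)
q(o) = -24/5 (q(o) = 24/(-5) = 24*(-1/5) = -24/5)
s*q(p(O(4, -3), 5)) = -18*(-24/5) = 432/5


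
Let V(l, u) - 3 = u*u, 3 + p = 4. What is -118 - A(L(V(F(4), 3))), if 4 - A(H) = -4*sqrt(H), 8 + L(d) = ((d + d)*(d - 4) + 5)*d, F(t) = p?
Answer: -122 - 8*sqrt(589) ≈ -316.15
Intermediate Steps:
p = 1 (p = -3 + 4 = 1)
F(t) = 1
V(l, u) = 3 + u**2 (V(l, u) = 3 + u*u = 3 + u**2)
L(d) = -8 + d*(5 + 2*d*(-4 + d)) (L(d) = -8 + ((d + d)*(d - 4) + 5)*d = -8 + ((2*d)*(-4 + d) + 5)*d = -8 + (2*d*(-4 + d) + 5)*d = -8 + (5 + 2*d*(-4 + d))*d = -8 + d*(5 + 2*d*(-4 + d)))
A(H) = 4 + 4*sqrt(H) (A(H) = 4 - (-4)*sqrt(H) = 4 + 4*sqrt(H))
-118 - A(L(V(F(4), 3))) = -118 - (4 + 4*sqrt(-8 - 8*(3 + 3**2)**2 + 2*(3 + 3**2)**3 + 5*(3 + 3**2))) = -118 - (4 + 4*sqrt(-8 - 8*(3 + 9)**2 + 2*(3 + 9)**3 + 5*(3 + 9))) = -118 - (4 + 4*sqrt(-8 - 8*12**2 + 2*12**3 + 5*12)) = -118 - (4 + 4*sqrt(-8 - 8*144 + 2*1728 + 60)) = -118 - (4 + 4*sqrt(-8 - 1152 + 3456 + 60)) = -118 - (4 + 4*sqrt(2356)) = -118 - (4 + 4*(2*sqrt(589))) = -118 - (4 + 8*sqrt(589)) = -118 + (-4 - 8*sqrt(589)) = -122 - 8*sqrt(589)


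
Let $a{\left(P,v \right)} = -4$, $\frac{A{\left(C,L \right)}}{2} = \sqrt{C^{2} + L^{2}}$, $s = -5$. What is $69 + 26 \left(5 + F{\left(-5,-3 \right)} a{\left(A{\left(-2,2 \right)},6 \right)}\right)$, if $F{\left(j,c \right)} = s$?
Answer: $719$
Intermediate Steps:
$A{\left(C,L \right)} = 2 \sqrt{C^{2} + L^{2}}$
$F{\left(j,c \right)} = -5$
$69 + 26 \left(5 + F{\left(-5,-3 \right)} a{\left(A{\left(-2,2 \right)},6 \right)}\right) = 69 + 26 \left(5 - -20\right) = 69 + 26 \left(5 + 20\right) = 69 + 26 \cdot 25 = 69 + 650 = 719$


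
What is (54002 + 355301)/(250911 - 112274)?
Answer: 409303/138637 ≈ 2.9523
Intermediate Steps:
(54002 + 355301)/(250911 - 112274) = 409303/138637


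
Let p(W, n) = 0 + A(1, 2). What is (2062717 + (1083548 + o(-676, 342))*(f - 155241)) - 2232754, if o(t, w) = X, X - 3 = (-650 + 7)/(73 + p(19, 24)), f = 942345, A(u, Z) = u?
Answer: 31555831727943/37 ≈ 8.5286e+11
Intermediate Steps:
p(W, n) = 1 (p(W, n) = 0 + 1 = 1)
X = -421/74 (X = 3 + (-650 + 7)/(73 + 1) = 3 - 643/74 = -421/74 ≈ -5.6892)
o(t, w) = -421/74
(2062717 + (1083548 + o(-676, 342))*(f - 155241)) - 2232754 = (2062717 + (1083548 - 421/74)*(942345 - 155241)) - 2232754 = (2062717 + (80182131/74)*787104) - 2232754 = (2062717 + 31555838019312/37) - 2232754 = 31555914339841/37 - 2232754 = 31555831727943/37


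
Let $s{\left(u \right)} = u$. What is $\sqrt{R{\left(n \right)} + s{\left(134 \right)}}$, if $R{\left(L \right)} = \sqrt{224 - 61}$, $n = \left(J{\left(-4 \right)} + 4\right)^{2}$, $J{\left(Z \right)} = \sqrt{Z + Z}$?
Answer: $\sqrt{134 + \sqrt{163}} \approx 12.115$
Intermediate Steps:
$J{\left(Z \right)} = \sqrt{2} \sqrt{Z}$ ($J{\left(Z \right)} = \sqrt{2 Z} = \sqrt{2} \sqrt{Z}$)
$n = \left(4 + 2 i \sqrt{2}\right)^{2}$ ($n = \left(\sqrt{2} \sqrt{-4} + 4\right)^{2} = \left(\sqrt{2} \cdot 2 i + 4\right)^{2} = \left(2 i \sqrt{2} + 4\right)^{2} = \left(4 + 2 i \sqrt{2}\right)^{2} \approx 8.0 + 22.627 i$)
$R{\left(L \right)} = \sqrt{163}$
$\sqrt{R{\left(n \right)} + s{\left(134 \right)}} = \sqrt{\sqrt{163} + 134} = \sqrt{134 + \sqrt{163}}$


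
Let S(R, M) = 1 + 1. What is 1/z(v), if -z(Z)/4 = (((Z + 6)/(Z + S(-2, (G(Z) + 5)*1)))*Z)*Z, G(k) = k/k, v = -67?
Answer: -65/1095316 ≈ -5.9344e-5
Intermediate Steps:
G(k) = 1
S(R, M) = 2
z(Z) = -4*Z²*(6 + Z)/(2 + Z) (z(Z) = -4*((Z + 6)/(Z + 2))*Z*Z = -4*((6 + Z)/(2 + Z))*Z*Z = -4*Z*(6 + Z)/(2 + Z)*Z = -4*Z²*(6 + Z)/(2 + Z))
1/z(v) = 1/(4*(-67)²*(-6 - 1*(-67))/(2 - 67)) = 1/(4*4489*(-6 + 67)/(-65)) = 1/(4*4489*(-1/65)*61) = 1/(-1095316/65) = -65/1095316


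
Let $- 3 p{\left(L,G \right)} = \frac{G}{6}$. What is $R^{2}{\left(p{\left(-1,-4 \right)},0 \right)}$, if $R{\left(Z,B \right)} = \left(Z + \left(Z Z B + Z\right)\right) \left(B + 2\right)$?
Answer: $\frac{64}{81} \approx 0.79012$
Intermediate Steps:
$p{\left(L,G \right)} = - \frac{G}{18}$ ($p{\left(L,G \right)} = - \frac{G \frac{1}{6}}{3} = - \frac{\frac{1}{6} G}{3} = - \frac{G}{18}$)
$R{\left(Z,B \right)} = \left(2 + B\right) \left(2 Z + B Z^{2}\right)$ ($R{\left(Z,B \right)} = \left(Z + \left(Z^{2} B + Z\right)\right) \left(2 + B\right) = \left(Z + \left(B Z^{2} + Z\right)\right) \left(2 + B\right) = \left(Z + \left(Z + B Z^{2}\right)\right) \left(2 + B\right) = \left(2 Z + B Z^{2}\right) \left(2 + B\right) = \left(2 + B\right) \left(2 Z + B Z^{2}\right)$)
$R^{2}{\left(p{\left(-1,-4 \right)},0 \right)} = \left(\left(- \frac{1}{18}\right) \left(-4\right) \left(4 + 2 \cdot 0 + \left(- \frac{1}{18}\right) \left(-4\right) 0^{2} + 2 \cdot 0 \left(\left(- \frac{1}{18}\right) \left(-4\right)\right)\right)\right)^{2} = \left(\frac{2 \left(4 + 0 + \frac{2}{9} \cdot 0 + 2 \cdot 0 \cdot \frac{2}{9}\right)}{9}\right)^{2} = \left(\frac{2 \left(4 + 0 + 0 + 0\right)}{9}\right)^{2} = \left(\frac{2}{9} \cdot 4\right)^{2} = \left(\frac{8}{9}\right)^{2} = \frac{64}{81}$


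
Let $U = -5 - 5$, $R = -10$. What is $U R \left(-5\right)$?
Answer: $-500$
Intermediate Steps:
$U = -10$ ($U = -5 - 5 = -10$)
$U R \left(-5\right) = \left(-10\right) \left(-10\right) \left(-5\right) = 100 \left(-5\right) = -500$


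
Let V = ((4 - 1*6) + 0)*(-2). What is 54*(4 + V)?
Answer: 432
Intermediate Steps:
V = 4 (V = ((4 - 6) + 0)*(-2) = (-2 + 0)*(-2) = -2*(-2) = 4)
54*(4 + V) = 54*(4 + 4) = 54*8 = 432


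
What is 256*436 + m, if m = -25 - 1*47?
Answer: 111544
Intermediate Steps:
m = -72 (m = -25 - 47 = -72)
256*436 + m = 256*436 - 72 = 111616 - 72 = 111544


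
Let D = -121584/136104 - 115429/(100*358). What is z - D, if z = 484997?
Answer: 98465799895259/203021800 ≈ 4.8500e+5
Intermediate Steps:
D = -835960659/203021800 (D = -121584*1/136104 - 115429/35800 = -5066/5671 - 115429*1/35800 = -5066/5671 - 115429/35800 = -835960659/203021800 ≈ -4.1176)
z - D = 484997 - 1*(-835960659/203021800) = 484997 + 835960659/203021800 = 98465799895259/203021800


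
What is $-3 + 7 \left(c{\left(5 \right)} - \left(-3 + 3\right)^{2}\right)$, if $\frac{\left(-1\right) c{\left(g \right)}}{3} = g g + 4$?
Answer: $-612$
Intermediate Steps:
$c{\left(g \right)} = -12 - 3 g^{2}$ ($c{\left(g \right)} = - 3 \left(g g + 4\right) = - 3 \left(g^{2} + 4\right) = - 3 \left(4 + g^{2}\right) = -12 - 3 g^{2}$)
$-3 + 7 \left(c{\left(5 \right)} - \left(-3 + 3\right)^{2}\right) = -3 + 7 \left(\left(-12 - 3 \cdot 5^{2}\right) - \left(-3 + 3\right)^{2}\right) = -3 + 7 \left(\left(-12 - 75\right) - 0^{2}\right) = -3 + 7 \left(\left(-12 - 75\right) - 0\right) = -3 + 7 \left(-87 + 0\right) = -3 + 7 \left(-87\right) = -3 - 609 = -612$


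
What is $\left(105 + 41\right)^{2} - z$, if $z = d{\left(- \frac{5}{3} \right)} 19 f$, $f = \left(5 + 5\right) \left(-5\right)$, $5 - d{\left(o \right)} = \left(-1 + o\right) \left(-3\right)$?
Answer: $18466$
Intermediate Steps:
$d{\left(o \right)} = 2 + 3 o$ ($d{\left(o \right)} = 5 - \left(-1 + o\right) \left(-3\right) = 5 - \left(3 - 3 o\right) = 5 + \left(-3 + 3 o\right) = 2 + 3 o$)
$f = -50$ ($f = 10 \left(-5\right) = -50$)
$z = 2850$ ($z = \left(2 + 3 \left(- \frac{5}{3}\right)\right) 19 \left(-50\right) = \left(2 - 5\right) 19 \left(-50\right) = \left(-3\right) 19 \left(-50\right) = \left(-57\right) \left(-50\right) = 2850$)
$\left(105 + 41\right)^{2} - z = \left(105 + 41\right)^{2} - 2850 = 146^{2} - 2850 = 21316 - 2850 = 18466$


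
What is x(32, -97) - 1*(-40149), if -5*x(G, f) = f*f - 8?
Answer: 191344/5 ≈ 38269.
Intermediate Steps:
x(G, f) = 8/5 - f²/5 (x(G, f) = -(f*f - 8)/5 = -(f² - 8)/5 = -(-8 + f²)/5 = 8/5 - f²/5)
x(32, -97) - 1*(-40149) = (8/5 - ⅕*(-97)²) - 1*(-40149) = (8/5 - ⅕*9409) + 40149 = (8/5 - 9409/5) + 40149 = -9401/5 + 40149 = 191344/5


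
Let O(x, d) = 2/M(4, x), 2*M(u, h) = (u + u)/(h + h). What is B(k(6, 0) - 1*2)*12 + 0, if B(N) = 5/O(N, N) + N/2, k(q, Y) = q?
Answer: 39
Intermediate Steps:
M(u, h) = u/(2*h) (M(u, h) = ((u + u)/(h + h))/2 = ((2*u)/((2*h)))/2 = ((2*u)*(1/(2*h)))/2 = (u/h)/2 = u/(2*h))
O(x, d) = x (O(x, d) = 2/(((½)*4/x)) = 2/((2/x)) = 2*(x/2) = x)
B(N) = N/2 + 5/N (B(N) = 5/N + N/2 = N/2 + 5/N)
B(k(6, 0) - 1*2)*12 + 0 = ((6 - 1*2)/2 + 5/(6 - 1*2))*12 + 0 = ((6 - 2)/2 + 5/(6 - 2))*12 + 0 = ((½)*4 + 5/4)*12 + 0 = (2 + 5*(¼))*12 + 0 = (2 + 5/4)*12 + 0 = (13/4)*12 + 0 = 39 + 0 = 39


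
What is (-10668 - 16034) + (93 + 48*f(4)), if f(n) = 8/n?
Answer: -26513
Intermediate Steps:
(-10668 - 16034) + (93 + 48*f(4)) = (-10668 - 16034) + (93 + 48*(8/4)) = -26702 + (93 + 48*(8*(1/4))) = -26702 + (93 + 48*2) = -26702 + (93 + 96) = -26702 + 189 = -26513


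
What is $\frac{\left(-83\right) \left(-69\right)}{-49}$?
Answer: $- \frac{5727}{49} \approx -116.88$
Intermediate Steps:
$\frac{\left(-83\right) \left(-69\right)}{-49} = 5727 \left(- \frac{1}{49}\right) = - \frac{5727}{49}$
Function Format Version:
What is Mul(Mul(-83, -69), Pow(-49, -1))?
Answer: Rational(-5727, 49) ≈ -116.88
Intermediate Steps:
Mul(Mul(-83, -69), Pow(-49, -1)) = Mul(5727, Rational(-1, 49)) = Rational(-5727, 49)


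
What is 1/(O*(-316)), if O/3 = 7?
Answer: -1/6636 ≈ -0.00015069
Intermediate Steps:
O = 21 (O = 3*7 = 21)
1/(O*(-316)) = 1/(21*(-316)) = 1/(-6636) = -1/6636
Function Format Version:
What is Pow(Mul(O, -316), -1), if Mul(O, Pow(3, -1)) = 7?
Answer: Rational(-1, 6636) ≈ -0.00015069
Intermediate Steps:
O = 21 (O = Mul(3, 7) = 21)
Pow(Mul(O, -316), -1) = Pow(Mul(21, -316), -1) = Pow(-6636, -1) = Rational(-1, 6636)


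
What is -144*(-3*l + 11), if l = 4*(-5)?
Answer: -10224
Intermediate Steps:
l = -20
-144*(-3*l + 11) = -144*(-3*(-20) + 11) = -144*(60 + 11) = -144*71 = -10224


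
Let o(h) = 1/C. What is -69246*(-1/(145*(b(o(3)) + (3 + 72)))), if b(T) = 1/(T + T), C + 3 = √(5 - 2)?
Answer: 3393054/522145 - 23082*√3/522145 ≈ 6.4217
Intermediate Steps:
C = -3 + √3 (C = -3 + √(5 - 2) = -3 + √3 ≈ -1.2680)
o(h) = 1/(-3 + √3)
b(T) = 1/(2*T)
-69246*(-1/(145*(b(o(3)) + (3 + 72)))) = -69246*(-1/(145*(1/(2*(-½ - √3/6)) + (3 + 72)))) = -69246*(-1/(145*(1/(2*(-½ - √3/6)) + 75))) = -69246*(-1/(145*(75 + 1/(2*(-½ - √3/6))))) = -69246/(-10875 - 145/(2*(-½ - √3/6)))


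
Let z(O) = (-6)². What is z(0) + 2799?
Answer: 2835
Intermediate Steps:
z(O) = 36
z(0) + 2799 = 36 + 2799 = 2835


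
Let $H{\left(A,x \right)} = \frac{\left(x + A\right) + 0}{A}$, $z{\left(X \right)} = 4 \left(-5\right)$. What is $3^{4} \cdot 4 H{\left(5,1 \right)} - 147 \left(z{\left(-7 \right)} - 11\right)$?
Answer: $\frac{24729}{5} \approx 4945.8$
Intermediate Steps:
$z{\left(X \right)} = -20$
$H{\left(A,x \right)} = \frac{A + x}{A}$ ($H{\left(A,x \right)} = \frac{\left(A + x\right) + 0}{A} = \frac{A + x}{A}$)
$3^{4} \cdot 4 H{\left(5,1 \right)} - 147 \left(z{\left(-7 \right)} - 11\right) = 3^{4} \cdot 4 \frac{5 + 1}{5} - 147 \left(-20 - 11\right) = 81 \cdot 4 \cdot \frac{1}{5} \cdot 6 - 147 \left(-20 - 11\right) = 324 \cdot \frac{6}{5} - -4557 = \frac{1944}{5} + 4557 = \frac{24729}{5}$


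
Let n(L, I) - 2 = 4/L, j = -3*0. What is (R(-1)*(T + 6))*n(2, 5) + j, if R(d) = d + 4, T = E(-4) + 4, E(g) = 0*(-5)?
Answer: 120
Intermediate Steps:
E(g) = 0
j = 0
T = 4 (T = 0 + 4 = 4)
R(d) = 4 + d
n(L, I) = 2 + 4/L
(R(-1)*(T + 6))*n(2, 5) + j = ((4 - 1)*(4 + 6))*(2 + 4/2) + 0 = (3*10)*(2 + 4*(½)) + 0 = 30*(2 + 2) + 0 = 30*4 + 0 = 120 + 0 = 120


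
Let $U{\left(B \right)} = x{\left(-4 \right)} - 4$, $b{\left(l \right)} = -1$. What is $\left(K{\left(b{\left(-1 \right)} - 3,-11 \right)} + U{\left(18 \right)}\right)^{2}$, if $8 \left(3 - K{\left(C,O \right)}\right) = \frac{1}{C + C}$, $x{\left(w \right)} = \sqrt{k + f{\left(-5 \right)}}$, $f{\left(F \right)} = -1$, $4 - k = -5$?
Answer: $\frac{36737}{4096} - \frac{63 \sqrt{2}}{16} \approx 3.4005$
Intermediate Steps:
$k = 9$ ($k = 4 - -5 = 4 + 5 = 9$)
$x{\left(w \right)} = 2 \sqrt{2}$ ($x{\left(w \right)} = \sqrt{9 - 1} = \sqrt{8} = 2 \sqrt{2}$)
$K{\left(C,O \right)} = 3 - \frac{1}{16 C}$ ($K{\left(C,O \right)} = 3 - \frac{1}{8 \left(C + C\right)} = 3 - \frac{1}{8 \cdot 2 C} = 3 - \frac{\frac{1}{2} \frac{1}{C}}{8} = 3 - \frac{1}{16 C}$)
$U{\left(B \right)} = -4 + 2 \sqrt{2}$ ($U{\left(B \right)} = 2 \sqrt{2} - 4 = -4 + 2 \sqrt{2}$)
$\left(K{\left(b{\left(-1 \right)} - 3,-11 \right)} + U{\left(18 \right)}\right)^{2} = \left(\left(3 - \frac{1}{16 \left(-1 - 3\right)}\right) - \left(4 - 2 \sqrt{2}\right)\right)^{2} = \left(\left(3 - \frac{1}{16 \left(-4\right)}\right) - \left(4 - 2 \sqrt{2}\right)\right)^{2} = \left(\left(3 - - \frac{1}{64}\right) - \left(4 - 2 \sqrt{2}\right)\right)^{2} = \left(\left(3 + \frac{1}{64}\right) - \left(4 - 2 \sqrt{2}\right)\right)^{2} = \left(\frac{193}{64} - \left(4 - 2 \sqrt{2}\right)\right)^{2} = \left(- \frac{63}{64} + 2 \sqrt{2}\right)^{2}$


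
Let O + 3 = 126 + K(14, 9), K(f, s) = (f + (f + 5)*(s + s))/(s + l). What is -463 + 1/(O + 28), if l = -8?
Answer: -234740/507 ≈ -463.00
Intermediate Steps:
K(f, s) = (f + 2*s*(5 + f))/(-8 + s) (K(f, s) = (f + (f + 5)*(s + s))/(s - 8) = (f + (5 + f)*(2*s))/(-8 + s) = (f + 2*s*(5 + f))/(-8 + s))
O = 479 (O = -3 + (126 + (14 + 10*9 + 2*14*9)/(-8 + 9)) = -3 + (126 + (14 + 90 + 252)/1) = -3 + (126 + 1*356) = -3 + (126 + 356) = -3 + 482 = 479)
-463 + 1/(O + 28) = -463 + 1/(479 + 28) = -463 + 1/507 = -234740/507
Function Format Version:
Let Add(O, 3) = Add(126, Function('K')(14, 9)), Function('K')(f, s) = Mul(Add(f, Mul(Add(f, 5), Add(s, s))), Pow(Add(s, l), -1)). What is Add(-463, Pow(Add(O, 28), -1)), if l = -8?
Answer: Rational(-234740, 507) ≈ -463.00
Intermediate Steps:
Function('K')(f, s) = Mul(Pow(Add(-8, s), -1), Add(f, Mul(2, s, Add(5, f)))) (Function('K')(f, s) = Mul(Add(f, Mul(Add(f, 5), Add(s, s))), Pow(Add(s, -8), -1)) = Mul(Add(f, Mul(Add(5, f), Mul(2, s))), Pow(Add(-8, s), -1)) = Mul(Add(f, Mul(2, s, Add(5, f))), Pow(Add(-8, s), -1)) = Mul(Pow(Add(-8, s), -1), Add(f, Mul(2, s, Add(5, f)))))
O = 479 (O = Add(-3, Add(126, Mul(Pow(Add(-8, 9), -1), Add(14, Mul(10, 9), Mul(2, 14, 9))))) = Add(-3, Add(126, Mul(Pow(1, -1), Add(14, 90, 252)))) = Add(-3, Add(126, Mul(1, 356))) = Add(-3, Add(126, 356)) = Add(-3, 482) = 479)
Add(-463, Pow(Add(O, 28), -1)) = Add(-463, Pow(Add(479, 28), -1)) = Add(-463, Pow(507, -1)) = Add(-463, Rational(1, 507)) = Rational(-234740, 507)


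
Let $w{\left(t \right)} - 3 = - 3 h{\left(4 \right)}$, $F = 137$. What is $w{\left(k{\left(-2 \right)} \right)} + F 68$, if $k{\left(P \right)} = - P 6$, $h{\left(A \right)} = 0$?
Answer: $9319$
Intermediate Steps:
$k{\left(P \right)} = - 6 P$
$w{\left(t \right)} = 3$ ($w{\left(t \right)} = 3 - 0 = 3 + 0 = 3$)
$w{\left(k{\left(-2 \right)} \right)} + F 68 = 3 + 137 \cdot 68 = 3 + 9316 = 9319$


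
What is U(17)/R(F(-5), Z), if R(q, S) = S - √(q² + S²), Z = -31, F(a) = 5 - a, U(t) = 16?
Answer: 124/25 - 4*√1061/25 ≈ -0.25168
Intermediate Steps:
R(q, S) = S - √(S² + q²)
U(17)/R(F(-5), Z) = 16/(-31 - √((-31)² + (5 - 1*(-5))²)) = 16/(-31 - √(961 + (5 + 5)²)) = 16/(-31 - √(961 + 10²)) = 16/(-31 - √(961 + 100)) = 16/(-31 - √1061)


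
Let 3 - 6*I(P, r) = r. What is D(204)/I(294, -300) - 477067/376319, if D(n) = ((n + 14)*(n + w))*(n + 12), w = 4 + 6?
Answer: 7584158499049/38008219 ≈ 1.9954e+5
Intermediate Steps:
w = 10
I(P, r) = ½ - r/6
D(n) = (10 + n)*(12 + n)*(14 + n) (D(n) = ((n + 14)*(n + 10))*(n + 12) = ((14 + n)*(10 + n))*(12 + n) = ((10 + n)*(14 + n))*(12 + n) = (10 + n)*(12 + n)*(14 + n))
D(204)/I(294, -300) - 477067/376319 = (1680 + 204³ + 36*204² + 428*204)/(½ - ⅙*(-300)) - 477067/376319 = (1680 + 8489664 + 36*41616 + 87312)/(½ + 50) - 477067*1/376319 = (1680 + 8489664 + 1498176 + 87312)/(101/2) - 477067/376319 = 10076832*(2/101) - 477067/376319 = 20153664/101 - 477067/376319 = 7584158499049/38008219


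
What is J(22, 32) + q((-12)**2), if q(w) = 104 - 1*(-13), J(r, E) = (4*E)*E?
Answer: 4213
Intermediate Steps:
J(r, E) = 4*E**2
q(w) = 117 (q(w) = 104 + 13 = 117)
J(22, 32) + q((-12)**2) = 4*32**2 + 117 = 4*1024 + 117 = 4096 + 117 = 4213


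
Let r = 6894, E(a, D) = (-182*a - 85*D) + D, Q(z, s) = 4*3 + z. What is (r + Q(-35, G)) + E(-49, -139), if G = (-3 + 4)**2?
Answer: 27465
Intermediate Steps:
G = 1 (G = 1**2 = 1)
Q(z, s) = 12 + z
E(a, D) = -182*a - 84*D
(r + Q(-35, G)) + E(-49, -139) = (6894 + (12 - 35)) + (-182*(-49) - 84*(-139)) = (6894 - 23) + (8918 + 11676) = 6871 + 20594 = 27465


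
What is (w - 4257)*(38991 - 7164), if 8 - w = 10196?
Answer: -459741015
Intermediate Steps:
w = -10188 (w = 8 - 1*10196 = 8 - 10196 = -10188)
(w - 4257)*(38991 - 7164) = (-10188 - 4257)*(38991 - 7164) = -14445*31827 = -459741015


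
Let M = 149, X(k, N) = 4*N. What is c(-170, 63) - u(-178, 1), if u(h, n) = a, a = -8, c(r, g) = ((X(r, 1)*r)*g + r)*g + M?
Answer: -2709473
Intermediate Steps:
c(r, g) = 149 + g*(r + 4*g*r) (c(r, g) = (((4*1)*r)*g + r)*g + 149 = ((4*r)*g + r)*g + 149 = (4*g*r + r)*g + 149 = (r + 4*g*r)*g + 149 = g*(r + 4*g*r) + 149 = 149 + g*(r + 4*g*r))
u(h, n) = -8
c(-170, 63) - u(-178, 1) = (149 + 63*(-170) + 4*(-170)*63**2) - 1*(-8) = (149 - 10710 + 4*(-170)*3969) + 8 = (149 - 10710 - 2698920) + 8 = -2709481 + 8 = -2709473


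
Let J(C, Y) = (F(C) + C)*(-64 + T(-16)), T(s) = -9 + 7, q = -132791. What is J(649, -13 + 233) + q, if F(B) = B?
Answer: -218459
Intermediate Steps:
T(s) = -2
J(C, Y) = -132*C (J(C, Y) = (C + C)*(-64 - 2) = (2*C)*(-66) = -132*C)
J(649, -13 + 233) + q = -132*649 - 132791 = -85668 - 132791 = -218459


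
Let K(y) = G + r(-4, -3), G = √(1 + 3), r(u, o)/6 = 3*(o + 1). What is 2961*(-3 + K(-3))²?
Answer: 4053609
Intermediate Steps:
r(u, o) = 18 + 18*o (r(u, o) = 6*(3*(o + 1)) = 6*(3*(1 + o)) = 6*(3 + 3*o) = 18 + 18*o)
G = 2 (G = √4 = 2)
K(y) = -34 (K(y) = 2 + (18 + 18*(-3)) = 2 + (18 - 54) = 2 - 36 = -34)
2961*(-3 + K(-3))² = 2961*(-3 - 34)² = 2961*(-37)² = 2961*1369 = 4053609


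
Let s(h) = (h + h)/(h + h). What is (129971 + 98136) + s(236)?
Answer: 228108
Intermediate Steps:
s(h) = 1 (s(h) = (2*h)/((2*h)) = (2*h)*(1/(2*h)) = 1)
(129971 + 98136) + s(236) = (129971 + 98136) + 1 = 228107 + 1 = 228108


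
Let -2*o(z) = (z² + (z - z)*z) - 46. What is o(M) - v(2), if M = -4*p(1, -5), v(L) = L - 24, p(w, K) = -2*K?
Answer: -755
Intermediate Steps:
v(L) = -24 + L
M = -40 (M = -(-8)*(-5) = -4*10 = -40)
o(z) = 23 - z²/2 (o(z) = -((z² + (z - z)*z) - 46)/2 = -((z² + 0*z) - 46)/2 = -((z² + 0) - 46)/2 = -(z² - 46)/2 = -(-46 + z²)/2 = 23 - z²/2)
o(M) - v(2) = (23 - ½*(-40)²) - (-24 + 2) = (23 - ½*1600) - 1*(-22) = (23 - 800) + 22 = -777 + 22 = -755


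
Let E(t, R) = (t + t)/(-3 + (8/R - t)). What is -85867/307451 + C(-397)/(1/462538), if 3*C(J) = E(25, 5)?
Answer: -8887994165708/30437649 ≈ -2.9201e+5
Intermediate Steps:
E(t, R) = 2*t/(-3 - t + 8/R) (E(t, R) = (2*t)/(-3 + (-t + 8/R)) = (2*t)/(-3 - t + 8/R) = 2*t/(-3 - t + 8/R))
C(J) = -125/198 (C(J) = (-2*5*25/(-8 + 3*5 + 5*25))/3 = (-2*5*25/(-8 + 15 + 125))/3 = (-2*5*25/132)/3 = (-2*5*25*1/132)/3 = (⅓)*(-125/66) = -125/198)
-85867/307451 + C(-397)/(1/462538) = -85867/307451 - 125/(198*(1/462538)) = -85867*1/307451 - 125/(198*1/462538) = -85867/307451 - 125/198*462538 = -85867/307451 - 28908625/99 = -8887994165708/30437649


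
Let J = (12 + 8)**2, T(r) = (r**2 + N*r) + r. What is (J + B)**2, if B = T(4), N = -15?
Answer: 129600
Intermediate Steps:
T(r) = r**2 - 14*r (T(r) = (r**2 - 15*r) + r = r**2 - 14*r)
B = -40 (B = 4*(-14 + 4) = 4*(-10) = -40)
J = 400 (J = 20**2 = 400)
(J + B)**2 = (400 - 40)**2 = 360**2 = 129600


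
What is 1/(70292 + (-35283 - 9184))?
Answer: 1/25825 ≈ 3.8722e-5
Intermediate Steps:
1/(70292 + (-35283 - 9184)) = 1/(70292 - 44467) = 1/25825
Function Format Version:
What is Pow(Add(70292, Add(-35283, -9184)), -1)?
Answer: Rational(1, 25825) ≈ 3.8722e-5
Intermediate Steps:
Pow(Add(70292, Add(-35283, -9184)), -1) = Pow(Add(70292, -44467), -1) = Pow(25825, -1) = Rational(1, 25825)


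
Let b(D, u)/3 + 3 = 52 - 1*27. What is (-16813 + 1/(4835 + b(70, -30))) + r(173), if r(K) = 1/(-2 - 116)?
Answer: -9723265317/578318 ≈ -16813.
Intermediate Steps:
r(K) = -1/118 (r(K) = 1/(-118) = -1/118)
b(D, u) = 66 (b(D, u) = -9 + 3*(52 - 1*27) = -9 + 3*(52 - 27) = -9 + 3*25 = -9 + 75 = 66)
(-16813 + 1/(4835 + b(70, -30))) + r(173) = (-16813 + 1/(4835 + 66)) - 1/118 = (-16813 + 1/4901) - 1/118 = -82400512/4901 - 1/118 = -9723265317/578318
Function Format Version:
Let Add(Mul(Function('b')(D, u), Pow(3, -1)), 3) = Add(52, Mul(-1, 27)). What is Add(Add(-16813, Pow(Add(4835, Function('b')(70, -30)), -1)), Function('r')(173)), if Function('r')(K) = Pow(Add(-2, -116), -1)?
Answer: Rational(-9723265317, 578318) ≈ -16813.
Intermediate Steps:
Function('r')(K) = Rational(-1, 118) (Function('r')(K) = Pow(-118, -1) = Rational(-1, 118))
Function('b')(D, u) = 66 (Function('b')(D, u) = Add(-9, Mul(3, Add(52, Mul(-1, 27)))) = Add(-9, Mul(3, Add(52, -27))) = Add(-9, Mul(3, 25)) = Add(-9, 75) = 66)
Add(Add(-16813, Pow(Add(4835, Function('b')(70, -30)), -1)), Function('r')(173)) = Add(Add(-16813, Pow(Add(4835, 66), -1)), Rational(-1, 118)) = Add(Add(-16813, Pow(4901, -1)), Rational(-1, 118)) = Add(Add(-16813, Rational(1, 4901)), Rational(-1, 118)) = Add(Rational(-82400512, 4901), Rational(-1, 118)) = Rational(-9723265317, 578318)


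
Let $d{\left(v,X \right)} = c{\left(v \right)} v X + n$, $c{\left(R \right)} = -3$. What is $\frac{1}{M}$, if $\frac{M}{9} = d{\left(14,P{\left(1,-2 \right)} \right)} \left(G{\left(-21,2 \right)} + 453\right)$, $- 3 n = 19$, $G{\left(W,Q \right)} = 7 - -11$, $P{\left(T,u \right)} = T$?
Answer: $- \frac{1}{204885} \approx -4.8808 \cdot 10^{-6}$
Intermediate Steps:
$G{\left(W,Q \right)} = 18$ ($G{\left(W,Q \right)} = 7 + 11 = 18$)
$n = - \frac{19}{3}$ ($n = \left(- \frac{1}{3}\right) 19 = - \frac{19}{3} \approx -6.3333$)
$d{\left(v,X \right)} = - \frac{19}{3} - 3 X v$ ($d{\left(v,X \right)} = - 3 v X - \frac{19}{3} = - 3 X v - \frac{19}{3} = - \frac{19}{3} - 3 X v$)
$M = -204885$ ($M = 9 \left(- \frac{19}{3} - 3 \cdot 14\right) \left(18 + 453\right) = 9 \left(- \frac{19}{3} - 42\right) 471 = 9 \left(\left(- \frac{145}{3}\right) 471\right) = 9 \left(-22765\right) = -204885$)
$\frac{1}{M} = \frac{1}{-204885} = - \frac{1}{204885}$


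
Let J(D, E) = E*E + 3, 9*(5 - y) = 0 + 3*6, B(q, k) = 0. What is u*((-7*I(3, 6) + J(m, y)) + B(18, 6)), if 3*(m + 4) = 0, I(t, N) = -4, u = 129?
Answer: 5160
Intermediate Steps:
m = -4 (m = -4 + (⅓)*0 = -4 + 0 = -4)
y = 3 (y = 5 - (0 + 3*6)/9 = 5 - (0 + 18)/9 = 5 - ⅑*18 = 5 - 2 = 3)
J(D, E) = 3 + E² (J(D, E) = E² + 3 = 3 + E²)
u*((-7*I(3, 6) + J(m, y)) + B(18, 6)) = 129*((-7*(-4) + (3 + 3²)) + 0) = 129*((28 + (3 + 9)) + 0) = 129*((28 + 12) + 0) = 129*(40 + 0) = 129*40 = 5160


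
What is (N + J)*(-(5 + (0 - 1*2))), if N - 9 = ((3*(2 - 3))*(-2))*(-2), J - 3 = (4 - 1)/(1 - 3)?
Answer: 9/2 ≈ 4.5000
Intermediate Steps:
J = 3/2 (J = 3 + (4 - 1)/(1 - 3) = 3 + 3/(-2) = 3 + 3*(-½) = 3 - 3/2 = 3/2 ≈ 1.5000)
N = -3 (N = 9 + ((3*(2 - 3))*(-2))*(-2) = 9 + ((3*(-1))*(-2))*(-2) = 9 - 3*(-2)*(-2) = 9 + 6*(-2) = 9 - 12 = -3)
(N + J)*(-(5 + (0 - 1*2))) = (-3 + 3/2)*(-(5 + (0 - 1*2))) = -(-3)*(5 + (0 - 2))/2 = -(-3)*(5 - 2)/2 = -(-3)*3/2 = -3/2*(-3) = 9/2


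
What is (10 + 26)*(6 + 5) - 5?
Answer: 391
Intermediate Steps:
(10 + 26)*(6 + 5) - 5 = 36*11 - 5 = 396 - 5 = 391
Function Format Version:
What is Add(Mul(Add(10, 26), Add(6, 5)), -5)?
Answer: 391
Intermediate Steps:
Add(Mul(Add(10, 26), Add(6, 5)), -5) = Add(Mul(36, 11), -5) = Add(396, -5) = 391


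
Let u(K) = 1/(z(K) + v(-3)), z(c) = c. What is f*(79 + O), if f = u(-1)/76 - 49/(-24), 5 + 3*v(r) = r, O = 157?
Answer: 603157/1254 ≈ 480.99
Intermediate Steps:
v(r) = -5/3 + r/3
u(K) = 1/(-8/3 + K) (u(K) = 1/(K + (-5/3 + (⅓)*(-3))) = 1/(K + (-5/3 - 1)) = 1/(K - 8/3) = 1/(-8/3 + K))
f = 10223/5016 (f = (3/(-8 + 3*(-1)))/76 - 49/(-24) = (3/(-8 - 3))*(1/76) - 49*(-1/24) = (3/(-11))*(1/76) + 49/24 = (3*(-1/11))*(1/76) + 49/24 = -3/11*1/76 + 49/24 = -3/836 + 49/24 = 10223/5016 ≈ 2.0381)
f*(79 + O) = 10223*(79 + 157)/5016 = (10223/5016)*236 = 603157/1254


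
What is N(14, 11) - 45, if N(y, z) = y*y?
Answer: 151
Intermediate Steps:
N(y, z) = y²
N(14, 11) - 45 = 14² - 45 = 196 - 45 = 151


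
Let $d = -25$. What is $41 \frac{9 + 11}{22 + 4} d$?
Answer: $- \frac{10250}{13} \approx -788.46$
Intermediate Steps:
$41 \frac{9 + 11}{22 + 4} d = 41 \frac{9 + 11}{22 + 4} \left(-25\right) = 41 \cdot \frac{20}{26} \left(-25\right) = 41 \cdot 20 \cdot \frac{1}{26} \left(-25\right) = 41 \cdot \frac{10}{13} \left(-25\right) = \frac{410}{13} \left(-25\right) = - \frac{10250}{13}$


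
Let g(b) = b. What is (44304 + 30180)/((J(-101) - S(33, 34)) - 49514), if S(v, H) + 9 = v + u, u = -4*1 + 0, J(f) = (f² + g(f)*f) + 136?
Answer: -18621/7249 ≈ -2.5688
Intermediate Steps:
J(f) = 136 + 2*f² (J(f) = (f² + f*f) + 136 = (f² + f²) + 136 = 2*f² + 136 = 136 + 2*f²)
u = -4 (u = -4 + 0 = -4)
S(v, H) = -13 + v (S(v, H) = -9 + (v - 4) = -9 + (-4 + v) = -13 + v)
(44304 + 30180)/((J(-101) - S(33, 34)) - 49514) = (44304 + 30180)/(((136 + 2*(-101)²) - (-13 + 33)) - 49514) = 74484/(((136 + 2*10201) - 1*20) - 49514) = 74484/(((136 + 20402) - 20) - 49514) = 74484/((20538 - 20) - 49514) = 74484/(20518 - 49514) = 74484/(-28996) = 74484*(-1/28996) = -18621/7249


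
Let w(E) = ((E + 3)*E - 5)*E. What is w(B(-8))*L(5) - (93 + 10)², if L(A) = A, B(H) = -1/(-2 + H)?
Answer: -2122269/200 ≈ -10611.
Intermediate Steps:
w(E) = E*(-5 + E*(3 + E)) (w(E) = ((3 + E)*E - 5)*E = (E*(3 + E) - 5)*E = (-5 + E*(3 + E))*E = E*(-5 + E*(3 + E)))
w(B(-8))*L(5) - (93 + 10)² = ((-1/(-2 - 8))*(-5 + (-1/(-2 - 8))² + 3*(-1/(-2 - 8))))*5 - (93 + 10)² = ((-1/(-10))*(-5 + (-1/(-10))² + 3*(-1/(-10))))*5 - 1*103² = ((-1*(-⅒))*(-5 + (-1*(-⅒))² + 3*(-1*(-⅒))))*5 - 1*10609 = ((-5 + (⅒)² + 3*(⅒))/10)*5 - 10609 = ((-5 + 1/100 + 3/10)/10)*5 - 10609 = ((⅒)*(-469/100))*5 - 10609 = -469/1000*5 - 10609 = -469/200 - 10609 = -2122269/200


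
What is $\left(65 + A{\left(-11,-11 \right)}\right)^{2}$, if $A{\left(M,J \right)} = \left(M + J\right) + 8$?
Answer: $2601$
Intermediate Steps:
$A{\left(M,J \right)} = 8 + J + M$ ($A{\left(M,J \right)} = \left(J + M\right) + 8 = 8 + J + M$)
$\left(65 + A{\left(-11,-11 \right)}\right)^{2} = \left(65 - 14\right)^{2} = 51^{2} = 2601$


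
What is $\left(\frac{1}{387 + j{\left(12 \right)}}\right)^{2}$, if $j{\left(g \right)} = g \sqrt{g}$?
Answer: $\frac{5611}{811708803} - \frac{688 \sqrt{3}}{811708803} \approx 5.4445 \cdot 10^{-6}$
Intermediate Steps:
$j{\left(g \right)} = g^{\frac{3}{2}}$
$\left(\frac{1}{387 + j{\left(12 \right)}}\right)^{2} = \left(\frac{1}{387 + 12^{\frac{3}{2}}}\right)^{2} = \left(\frac{1}{387 + 24 \sqrt{3}}\right)^{2} = \frac{1}{\left(387 + 24 \sqrt{3}\right)^{2}}$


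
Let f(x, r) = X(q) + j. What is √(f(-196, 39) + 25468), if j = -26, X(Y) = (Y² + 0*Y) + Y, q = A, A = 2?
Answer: 2*√6362 ≈ 159.52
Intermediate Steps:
q = 2
X(Y) = Y + Y² (X(Y) = (Y² + 0) + Y = Y² + Y = Y + Y²)
f(x, r) = -20 (f(x, r) = 2*(1 + 2) - 26 = 2*3 - 26 = 6 - 26 = -20)
√(f(-196, 39) + 25468) = √(-20 + 25468) = √25448 = 2*√6362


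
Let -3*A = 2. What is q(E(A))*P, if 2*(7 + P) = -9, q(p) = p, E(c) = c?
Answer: 23/3 ≈ 7.6667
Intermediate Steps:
A = -⅔ (A = -⅓*2 = -⅔ ≈ -0.66667)
P = -23/2 (P = -7 + (½)*(-9) = -7 - 9/2 = -23/2 ≈ -11.500)
q(E(A))*P = -⅔*(-23/2) = 23/3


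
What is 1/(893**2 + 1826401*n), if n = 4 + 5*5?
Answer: 1/53763078 ≈ 1.8600e-8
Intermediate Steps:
n = 29 (n = 4 + 25 = 29)
1/(893**2 + 1826401*n) = 1/(893**2 + 1826401*29) = 1/(797449 + 52965629) = 1/53763078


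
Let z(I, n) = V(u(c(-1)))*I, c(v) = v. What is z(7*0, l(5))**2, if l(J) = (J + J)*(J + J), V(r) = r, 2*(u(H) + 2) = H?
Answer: 0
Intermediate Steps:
u(H) = -2 + H/2
l(J) = 4*J**2 (l(J) = (2*J)*(2*J) = 4*J**2)
z(I, n) = -5*I/2 (z(I, n) = (-2 + (1/2)*(-1))*I = (-2 - 1/2)*I = -5*I/2)
z(7*0, l(5))**2 = (-35*0/2)**2 = (-5/2*0)**2 = 0**2 = 0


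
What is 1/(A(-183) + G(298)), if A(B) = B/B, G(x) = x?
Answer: 1/299 ≈ 0.0033445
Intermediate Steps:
A(B) = 1
1/(A(-183) + G(298)) = 1/(1 + 298) = 1/299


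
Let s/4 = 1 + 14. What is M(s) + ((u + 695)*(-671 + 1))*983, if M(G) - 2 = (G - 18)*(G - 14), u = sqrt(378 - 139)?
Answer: -457732016 - 658610*sqrt(239) ≈ -4.6791e+8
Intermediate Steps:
s = 60 (s = 4*(1 + 14) = 4*15 = 60)
u = sqrt(239) ≈ 15.460
M(G) = 2 + (-18 + G)*(-14 + G) (M(G) = 2 + (G - 18)*(G - 14) = 2 + (-18 + G)*(-14 + G))
M(s) + ((u + 695)*(-671 + 1))*983 = (254 + 60**2 - 32*60) + ((sqrt(239) + 695)*(-671 + 1))*983 = (254 + 3600 - 1920) + ((695 + sqrt(239))*(-670))*983 = 1934 + (-465650 - 670*sqrt(239))*983 = 1934 + (-457733950 - 658610*sqrt(239)) = -457732016 - 658610*sqrt(239)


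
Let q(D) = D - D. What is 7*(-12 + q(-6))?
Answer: -84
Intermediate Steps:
q(D) = 0
7*(-12 + q(-6)) = 7*(-12 + 0) = 7*(-12) = -84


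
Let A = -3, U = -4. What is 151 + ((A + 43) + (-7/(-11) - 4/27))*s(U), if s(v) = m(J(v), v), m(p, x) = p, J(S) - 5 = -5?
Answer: 151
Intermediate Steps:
J(S) = 0 (J(S) = 5 - 5 = 0)
s(v) = 0
151 + ((A + 43) + (-7/(-11) - 4/27))*s(U) = 151 + ((-3 + 43) + (-7/(-11) - 4/27))*0 = 151 + (40 + (-7*(-1/11) - 4*1/27))*0 = 151 + (40 + (7/11 - 4/27))*0 = 151 + (40 + 145/297)*0 = 151 + (12025/297)*0 = 151 + 0 = 151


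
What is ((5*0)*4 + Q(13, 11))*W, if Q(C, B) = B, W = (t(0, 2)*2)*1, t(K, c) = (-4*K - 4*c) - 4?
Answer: -264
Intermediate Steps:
t(K, c) = -4 - 4*K - 4*c
W = -24 (W = ((-4 - 4*0 - 4*2)*2)*1 = ((-4 + 0 - 8)*2)*1 = -12*2*1 = -24*1 = -24)
((5*0)*4 + Q(13, 11))*W = ((5*0)*4 + 11)*(-24) = (0*4 + 11)*(-24) = (0 + 11)*(-24) = 11*(-24) = -264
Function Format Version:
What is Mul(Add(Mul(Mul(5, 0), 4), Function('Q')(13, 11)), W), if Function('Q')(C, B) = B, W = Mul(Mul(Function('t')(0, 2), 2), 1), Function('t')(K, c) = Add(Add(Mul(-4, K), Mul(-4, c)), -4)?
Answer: -264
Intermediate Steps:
Function('t')(K, c) = Add(-4, Mul(-4, K), Mul(-4, c))
W = -24 (W = Mul(Mul(Add(-4, Mul(-4, 0), Mul(-4, 2)), 2), 1) = Mul(Mul(Add(-4, 0, -8), 2), 1) = Mul(Mul(-12, 2), 1) = Mul(-24, 1) = -24)
Mul(Add(Mul(Mul(5, 0), 4), Function('Q')(13, 11)), W) = Mul(Add(Mul(Mul(5, 0), 4), 11), -24) = Mul(Add(Mul(0, 4), 11), -24) = Mul(Add(0, 11), -24) = Mul(11, -24) = -264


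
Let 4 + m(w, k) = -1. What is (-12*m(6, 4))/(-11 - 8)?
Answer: -60/19 ≈ -3.1579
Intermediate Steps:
m(w, k) = -5 (m(w, k) = -4 - 1 = -5)
(-12*m(6, 4))/(-11 - 8) = (-12*(-5))/(-11 - 8) = 60/(-19) = 60*(-1/19) = -60/19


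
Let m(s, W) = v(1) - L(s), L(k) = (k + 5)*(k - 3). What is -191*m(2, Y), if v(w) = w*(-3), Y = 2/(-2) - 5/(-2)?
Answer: -764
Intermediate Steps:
Y = 3/2 (Y = 2*(-½) - 5*(-½) = -1 + 5/2 = 3/2 ≈ 1.5000)
v(w) = -3*w
L(k) = (-3 + k)*(5 + k) (L(k) = (5 + k)*(-3 + k) = (-3 + k)*(5 + k))
m(s, W) = 12 - s² - 2*s (m(s, W) = -3*1 - (-15 + s² + 2*s) = -3 + (15 - s² - 2*s) = 12 - s² - 2*s)
-191*m(2, Y) = -191*(12 - 1*2² - 2*2) = -191*(12 - 1*4 - 4) = -191*(12 - 4 - 4) = -191*4 = -764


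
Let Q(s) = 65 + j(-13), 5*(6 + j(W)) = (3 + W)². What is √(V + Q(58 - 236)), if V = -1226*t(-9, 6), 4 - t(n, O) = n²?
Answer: √94481 ≈ 307.38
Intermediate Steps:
t(n, O) = 4 - n²
j(W) = -6 + (3 + W)²/5
Q(s) = 79 (Q(s) = 65 + (-6 + (3 - 13)²/5) = 65 + (-6 + (⅕)*(-10)²) = 65 + (-6 + (⅕)*100) = 65 + (-6 + 20) = 65 + 14 = 79)
V = 94402 (V = -1226*(4 - 1*(-9)²) = -1226*(4 - 1*81) = -1226*(4 - 81) = -1226*(-77) = 94402)
√(V + Q(58 - 236)) = √(94402 + 79) = √94481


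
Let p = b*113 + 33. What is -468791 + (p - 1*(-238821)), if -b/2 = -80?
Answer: -211857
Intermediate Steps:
b = 160 (b = -2*(-80) = 160)
p = 18113 (p = 160*113 + 33 = 18080 + 33 = 18113)
-468791 + (p - 1*(-238821)) = -468791 + (18113 - 1*(-238821)) = -468791 + (18113 + 238821) = -468791 + 256934 = -211857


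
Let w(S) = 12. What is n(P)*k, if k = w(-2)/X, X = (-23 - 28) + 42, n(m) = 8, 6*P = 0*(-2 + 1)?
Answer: -32/3 ≈ -10.667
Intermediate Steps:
P = 0 (P = (0*(-2 + 1))/6 = (0*(-1))/6 = (⅙)*0 = 0)
X = -9 (X = -51 + 42 = -9)
k = -4/3 (k = 12/(-9) = 12*(-⅑) = -4/3 ≈ -1.3333)
n(P)*k = 8*(-4/3) = -32/3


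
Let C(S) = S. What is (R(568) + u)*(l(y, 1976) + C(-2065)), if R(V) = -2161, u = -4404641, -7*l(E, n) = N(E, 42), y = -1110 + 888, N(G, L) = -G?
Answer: 64678632954/7 ≈ 9.2398e+9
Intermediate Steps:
y = -222
l(E, n) = E/7 (l(E, n) = -(-1)*E/7 = E/7)
(R(568) + u)*(l(y, 1976) + C(-2065)) = (-2161 - 4404641)*((⅐)*(-222) - 2065) = -4406802*(-222/7 - 2065) = -4406802*(-14677/7) = 64678632954/7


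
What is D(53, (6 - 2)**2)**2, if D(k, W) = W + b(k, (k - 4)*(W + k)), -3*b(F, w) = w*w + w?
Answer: 14527517004004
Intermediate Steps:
b(F, w) = -w/3 - w**2/3 (b(F, w) = -(w*w + w)/3 = -(w**2 + w)/3 = -(w + w**2)/3 = -w/3 - w**2/3)
D(k, W) = W - (1 + (-4 + k)*(W + k))*(-4 + k)*(W + k)/3 (D(k, W) = W - (k - 4)*(W + k)*(1 + (k - 4)*(W + k))/3 = W - (-4 + k)*(W + k)*(1 + (-4 + k)*(W + k))/3 = W - (1 + (-4 + k)*(W + k))*(-4 + k)*(W + k)/3)
D(53, (6 - 2)**2)**2 = ((6 - 2)**2 - (53**2 - 4*(6 - 2)**2 - 4*53 + (6 - 2)**2*53)*(1 + 53**2 - 4*(6 - 2)**2 - 4*53 + (6 - 2)**2*53)/3)**2 = (4**2 - (2809 - 4*4**2 - 212 + 4**2*53)*(1 + 2809 - 4*4**2 - 212 + 4**2*53)/3)**2 = (16 - (2809 - 4*16 - 212 + 16*53)*(1 + 2809 - 4*16 - 212 + 16*53)/3)**2 = (16 - (2809 - 64 - 212 + 848)*(1 + 2809 - 64 - 212 + 848)/3)**2 = (16 - 1/3*3381*3382)**2 = (16 - 3811514)**2 = (-3811498)**2 = 14527517004004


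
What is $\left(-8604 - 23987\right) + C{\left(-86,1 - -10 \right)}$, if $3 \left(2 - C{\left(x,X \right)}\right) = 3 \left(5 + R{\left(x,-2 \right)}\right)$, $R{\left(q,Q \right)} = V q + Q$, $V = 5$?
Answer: $-32162$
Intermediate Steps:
$R{\left(q,Q \right)} = Q + 5 q$ ($R{\left(q,Q \right)} = 5 q + Q = Q + 5 q$)
$C{\left(x,X \right)} = -1 - 5 x$ ($C{\left(x,X \right)} = 2 - \frac{3 \left(5 + \left(-2 + 5 x\right)\right)}{3} = 2 - \frac{3 \left(3 + 5 x\right)}{3} = 2 - \frac{9 + 15 x}{3} = 2 - \left(3 + 5 x\right) = -1 - 5 x$)
$\left(-8604 - 23987\right) + C{\left(-86,1 - -10 \right)} = \left(-8604 - 23987\right) - -429 = -32591 + \left(-1 + 430\right) = -32591 + 429 = -32162$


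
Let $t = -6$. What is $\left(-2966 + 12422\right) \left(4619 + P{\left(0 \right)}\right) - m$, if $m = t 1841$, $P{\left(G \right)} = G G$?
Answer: $43688310$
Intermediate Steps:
$P{\left(G \right)} = G^{2}$
$m = -11046$ ($m = \left(-6\right) 1841 = -11046$)
$\left(-2966 + 12422\right) \left(4619 + P{\left(0 \right)}\right) - m = \left(-2966 + 12422\right) \left(4619 + 0^{2}\right) - -11046 = 9456 \left(4619 + 0\right) + 11046 = 9456 \cdot 4619 + 11046 = 43677264 + 11046 = 43688310$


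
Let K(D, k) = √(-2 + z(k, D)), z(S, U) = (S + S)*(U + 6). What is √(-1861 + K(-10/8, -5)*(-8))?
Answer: √(-1861 - 12*I*√22) ≈ 0.6523 - 43.144*I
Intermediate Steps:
z(S, U) = 2*S*(6 + U) (z(S, U) = (2*S)*(6 + U) = 2*S*(6 + U))
K(D, k) = √(-2 + 2*k*(6 + D))
√(-1861 + K(-10/8, -5)*(-8)) = √(-1861 + (√2*√(-1 - 5*(6 - 10/8)))*(-8)) = √(-1861 + (√2*√(-1 - 5*(6 - 10*⅛)))*(-8)) = √(-1861 + (√2*√(-1 - 5*(6 - 5/4)))*(-8)) = √(-1861 + (√2*√(-1 - 5*19/4))*(-8)) = √(-1861 + (√2*√(-1 - 95/4))*(-8)) = √(-1861 + (√2*√(-99/4))*(-8)) = √(-1861 + (√2*(3*I*√11/2))*(-8)) = √(-1861 + (3*I*√22/2)*(-8)) = √(-1861 - 12*I*√22)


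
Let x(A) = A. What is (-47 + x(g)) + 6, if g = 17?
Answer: -24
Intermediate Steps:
(-47 + x(g)) + 6 = (-47 + 17) + 6 = -30 + 6 = -24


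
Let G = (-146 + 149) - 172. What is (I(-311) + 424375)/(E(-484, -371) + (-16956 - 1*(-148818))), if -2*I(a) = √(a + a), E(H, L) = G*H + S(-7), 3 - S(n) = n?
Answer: 60625/30524 - I*√622/427336 ≈ 1.9861 - 5.8361e-5*I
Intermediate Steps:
G = -169 (G = 3 - 172 = -169)
S(n) = 3 - n
E(H, L) = 10 - 169*H (E(H, L) = -169*H + (3 - 1*(-7)) = -169*H + (3 + 7) = -169*H + 10 = 10 - 169*H)
I(a) = -√2*√a/2 (I(a) = -√(a + a)/2 = -√2*√a/2)
(I(-311) + 424375)/(E(-484, -371) + (-16956 - 1*(-148818))) = (-√2*√(-311)/2 + 424375)/((10 - 169*(-484)) + (-16956 - 1*(-148818))) = (-√2*I*√311/2 + 424375)/((10 + 81796) + (-16956 + 148818)) = (-I*√622/2 + 424375)/(81806 + 131862) = (424375 - I*√622/2)/213668 = (424375 - I*√622/2)*(1/213668) = 60625/30524 - I*√622/427336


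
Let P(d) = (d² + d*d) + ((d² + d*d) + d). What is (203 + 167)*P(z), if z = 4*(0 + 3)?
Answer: 217560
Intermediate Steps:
z = 12 (z = 4*3 = 12)
P(d) = d + 4*d² (P(d) = (d² + d²) + ((d² + d²) + d) = 2*d² + (2*d² + d) = 2*d² + (d + 2*d²) = d + 4*d²)
(203 + 167)*P(z) = (203 + 167)*(12*(1 + 4*12)) = 370*(12*(1 + 48)) = 370*(12*49) = 370*588 = 217560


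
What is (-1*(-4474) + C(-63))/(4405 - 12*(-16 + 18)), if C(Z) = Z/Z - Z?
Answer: 4538/4381 ≈ 1.0358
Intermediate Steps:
C(Z) = 1 - Z
(-1*(-4474) + C(-63))/(4405 - 12*(-16 + 18)) = (-1*(-4474) + (1 - 1*(-63)))/(4405 - 12*(-16 + 18)) = (4474 + (1 + 63))/(4405 - 12*2) = (4474 + 64)/(4405 - 24) = 4538/4381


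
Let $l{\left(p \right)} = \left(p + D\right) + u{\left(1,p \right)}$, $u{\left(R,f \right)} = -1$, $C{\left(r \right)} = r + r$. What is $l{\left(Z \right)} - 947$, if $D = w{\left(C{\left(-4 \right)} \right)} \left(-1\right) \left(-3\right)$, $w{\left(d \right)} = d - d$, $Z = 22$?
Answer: $-926$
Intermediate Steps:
$C{\left(r \right)} = 2 r$
$w{\left(d \right)} = 0$
$D = 0$ ($D = 0 \left(-1\right) \left(-3\right) = 0 \left(-3\right) = 0$)
$l{\left(p \right)} = -1 + p$ ($l{\left(p \right)} = \left(p + 0\right) - 1 = p - 1 = -1 + p$)
$l{\left(Z \right)} - 947 = \left(-1 + 22\right) - 947 = 21 - 947 = -926$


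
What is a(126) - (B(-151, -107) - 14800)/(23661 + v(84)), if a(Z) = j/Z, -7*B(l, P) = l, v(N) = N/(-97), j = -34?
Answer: 17098472/48195693 ≈ 0.35477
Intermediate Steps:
v(N) = -N/97 (v(N) = N*(-1/97) = -N/97)
B(l, P) = -l/7
a(Z) = -34/Z
a(126) - (B(-151, -107) - 14800)/(23661 + v(84)) = -34/126 - (-⅐*(-151) - 14800)/(23661 - 1/97*84) = -34*1/126 - (151/7 - 14800)/(23661 - 84/97) = -17/63 - (-103449)/(7*2295033/97) = -17/63 - (-103449)*97/(7*2295033) = -17/63 - 1*(-3344851/5355077) = -17/63 + 3344851/5355077 = 17098472/48195693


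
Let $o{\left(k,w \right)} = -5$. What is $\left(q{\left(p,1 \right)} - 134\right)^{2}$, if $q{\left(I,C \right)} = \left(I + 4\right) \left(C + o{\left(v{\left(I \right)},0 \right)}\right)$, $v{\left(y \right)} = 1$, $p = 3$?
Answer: $26244$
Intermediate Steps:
$q{\left(I,C \right)} = \left(-5 + C\right) \left(4 + I\right)$ ($q{\left(I,C \right)} = \left(I + 4\right) \left(C - 5\right) = \left(4 + I\right) \left(-5 + C\right) = \left(-5 + C\right) \left(4 + I\right)$)
$\left(q{\left(p,1 \right)} - 134\right)^{2} = \left(\left(-20 - 15 + 4 \cdot 1 + 1 \cdot 3\right) - 134\right)^{2} = \left(\left(-20 - 15 + 4 + 3\right) - 134\right)^{2} = \left(-28 - 134\right)^{2} = \left(-162\right)^{2} = 26244$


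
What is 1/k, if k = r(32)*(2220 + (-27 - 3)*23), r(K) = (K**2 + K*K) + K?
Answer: 1/3182400 ≈ 3.1423e-7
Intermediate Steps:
r(K) = K + 2*K**2 (r(K) = (K**2 + K**2) + K = 2*K**2 + K = K + 2*K**2)
k = 3182400 (k = (32*(1 + 2*32))*(2220 + (-27 - 3)*23) = (32*(1 + 64))*(2220 - 30*23) = (32*65)*(2220 - 690) = 2080*1530 = 3182400)
1/k = 1/3182400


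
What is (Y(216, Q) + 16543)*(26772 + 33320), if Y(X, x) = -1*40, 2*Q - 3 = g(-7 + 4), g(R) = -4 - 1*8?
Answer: 991698276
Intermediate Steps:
g(R) = -12 (g(R) = -4 - 8 = -12)
Q = -9/2 (Q = 3/2 + (½)*(-12) = 3/2 - 6 = -9/2 ≈ -4.5000)
Y(X, x) = -40
(Y(216, Q) + 16543)*(26772 + 33320) = (-40 + 16543)*(26772 + 33320) = 16503*60092 = 991698276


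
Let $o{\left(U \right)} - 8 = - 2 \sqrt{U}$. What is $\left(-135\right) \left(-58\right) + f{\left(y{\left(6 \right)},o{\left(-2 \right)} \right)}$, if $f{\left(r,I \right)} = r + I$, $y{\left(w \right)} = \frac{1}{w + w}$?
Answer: $\frac{94057}{12} - 2 i \sqrt{2} \approx 7838.1 - 2.8284 i$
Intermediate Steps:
$y{\left(w \right)} = \frac{1}{2 w}$
$o{\left(U \right)} = 8 - 2 \sqrt{U}$
$f{\left(r,I \right)} = I + r$
$\left(-135\right) \left(-58\right) + f{\left(y{\left(6 \right)},o{\left(-2 \right)} \right)} = \left(-135\right) \left(-58\right) + \left(\left(8 - 2 \sqrt{-2}\right) + \frac{1}{2 \cdot 6}\right) = 7830 + \left(\left(8 - 2 i \sqrt{2}\right) + \frac{1}{2} \cdot \frac{1}{6}\right) = 7830 + \left(\left(8 - 2 i \sqrt{2}\right) + \frac{1}{12}\right) = 7830 + \left(\frac{97}{12} - 2 i \sqrt{2}\right) = \frac{94057}{12} - 2 i \sqrt{2}$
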